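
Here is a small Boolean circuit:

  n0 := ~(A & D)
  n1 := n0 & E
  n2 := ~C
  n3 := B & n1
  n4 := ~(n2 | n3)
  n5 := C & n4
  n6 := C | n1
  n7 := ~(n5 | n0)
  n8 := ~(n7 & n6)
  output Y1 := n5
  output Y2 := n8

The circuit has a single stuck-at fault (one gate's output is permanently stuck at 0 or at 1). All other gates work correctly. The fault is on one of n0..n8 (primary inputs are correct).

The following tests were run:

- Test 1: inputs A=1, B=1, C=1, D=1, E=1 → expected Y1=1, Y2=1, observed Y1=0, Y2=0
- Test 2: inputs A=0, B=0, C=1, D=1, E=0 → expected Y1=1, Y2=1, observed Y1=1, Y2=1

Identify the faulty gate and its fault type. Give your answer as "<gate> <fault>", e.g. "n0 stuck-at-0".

Fault-free values for test 1 (A=1, B=1, C=1, D=1, E=1): n0=0, n1=0, n2=0, n3=0, n4=1, n5=1, n6=1, n7=0, n8=1, giving Y1=1, Y2=1. Observed Y1=0, Y2=0.
Test 1: faults giving observed Y1=0, Y2=0 are {n1 stuck-at-1, n2 stuck-at-1, n3 stuck-at-1, n4 stuck-at-0, n5 stuck-at-0}.
Test 2 (A=0, B=0, C=1, D=1, E=0): fault-free n0=1, n1=0, n2=0, n3=0, n4=1, n5=1, n6=1, n7=0, n8=1 → Y1=1, Y2=1; observed Y1=1, Y2=1. Eliminates n2 stuck-at-1, n3 stuck-at-1, n4 stuck-at-0, n5 stuck-at-0.
Only n1 stuck-at-1 is consistent with every test.

n1 stuck-at-1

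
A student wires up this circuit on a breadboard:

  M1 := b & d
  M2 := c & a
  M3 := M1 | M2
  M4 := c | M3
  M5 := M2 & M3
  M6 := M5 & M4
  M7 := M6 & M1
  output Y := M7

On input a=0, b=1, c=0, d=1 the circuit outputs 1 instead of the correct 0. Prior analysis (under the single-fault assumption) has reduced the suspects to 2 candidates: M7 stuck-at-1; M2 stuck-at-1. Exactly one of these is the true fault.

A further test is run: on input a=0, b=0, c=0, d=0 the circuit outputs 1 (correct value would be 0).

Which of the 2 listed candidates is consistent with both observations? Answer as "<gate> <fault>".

M7 stuck-at-1

Evaluate each candidate on input a=0, b=0, c=0, d=0:
  M7 stuck-at-1: M1=0, M2=0, M3=0, M4=0, M5=0, M6=0, M7=1 [stuck-at-1] → 1 — matches
  M2 stuck-at-1: M1=0, M2=1 [stuck-at-1], M3=1, M4=1, M5=1, M6=1, M7=0 → 0 — eliminated
Only M7 stuck-at-1 reproduces the observed 1.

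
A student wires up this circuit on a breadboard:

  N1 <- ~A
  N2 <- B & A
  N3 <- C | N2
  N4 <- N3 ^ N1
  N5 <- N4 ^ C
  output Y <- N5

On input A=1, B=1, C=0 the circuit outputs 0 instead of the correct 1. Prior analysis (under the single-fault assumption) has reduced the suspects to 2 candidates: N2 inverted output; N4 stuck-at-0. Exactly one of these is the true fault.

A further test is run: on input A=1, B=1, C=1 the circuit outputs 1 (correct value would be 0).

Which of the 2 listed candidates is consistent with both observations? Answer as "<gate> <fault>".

N4 stuck-at-0

Evaluate each candidate on input A=1, B=1, C=1:
  N2 inverted output: N1=0, N2=0 [inverted output], N3=1, N4=1, N5=0 → 0 — eliminated
  N4 stuck-at-0: N1=0, N2=1, N3=1, N4=0 [stuck-at-0], N5=1 → 1 — matches
Only N4 stuck-at-0 reproduces the observed 1.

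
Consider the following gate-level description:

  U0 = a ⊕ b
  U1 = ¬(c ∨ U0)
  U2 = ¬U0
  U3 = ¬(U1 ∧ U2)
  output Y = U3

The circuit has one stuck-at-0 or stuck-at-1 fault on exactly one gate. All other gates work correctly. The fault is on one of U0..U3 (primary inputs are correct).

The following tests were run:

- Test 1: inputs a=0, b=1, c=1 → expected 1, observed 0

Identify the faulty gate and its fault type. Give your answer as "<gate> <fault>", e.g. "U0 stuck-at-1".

U3 stuck-at-0

Fault-free values for test 1 (a=0, b=1, c=1): U0=1, U1=0, U2=0, U3=1, giving Y=1. Observed 0.
Test 1: faults giving observed 0 are {U3 stuck-at-0}.
Only U3 stuck-at-0 is consistent with every test.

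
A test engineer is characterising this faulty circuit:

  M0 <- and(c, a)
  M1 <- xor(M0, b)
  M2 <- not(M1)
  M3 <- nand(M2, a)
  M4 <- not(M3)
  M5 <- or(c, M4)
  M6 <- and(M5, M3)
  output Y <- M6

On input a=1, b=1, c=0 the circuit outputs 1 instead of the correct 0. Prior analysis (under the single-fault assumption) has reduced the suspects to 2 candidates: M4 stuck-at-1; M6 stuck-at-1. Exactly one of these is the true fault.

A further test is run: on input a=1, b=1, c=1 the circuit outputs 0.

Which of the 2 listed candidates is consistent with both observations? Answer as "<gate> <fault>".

Evaluate each candidate on input a=1, b=1, c=1:
  M4 stuck-at-1: M0=1, M1=0, M2=1, M3=0, M4=1 [stuck-at-1], M5=1, M6=0 → 0 — matches
  M6 stuck-at-1: M0=1, M1=0, M2=1, M3=0, M4=1, M5=1, M6=1 [stuck-at-1] → 1 — eliminated
Only M4 stuck-at-1 reproduces the observed 0.

M4 stuck-at-1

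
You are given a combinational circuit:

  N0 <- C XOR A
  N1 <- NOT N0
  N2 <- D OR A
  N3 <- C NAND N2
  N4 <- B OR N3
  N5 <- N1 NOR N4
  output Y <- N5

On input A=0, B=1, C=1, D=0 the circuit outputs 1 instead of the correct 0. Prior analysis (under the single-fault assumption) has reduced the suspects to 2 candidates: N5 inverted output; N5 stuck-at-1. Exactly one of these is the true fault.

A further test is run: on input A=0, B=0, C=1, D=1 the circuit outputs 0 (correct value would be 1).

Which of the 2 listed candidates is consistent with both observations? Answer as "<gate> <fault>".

N5 inverted output

Evaluate each candidate on input A=0, B=0, C=1, D=1:
  N5 inverted output: N0=1, N1=0, N2=1, N3=0, N4=0, N5=0 [inverted output] → 0 — matches
  N5 stuck-at-1: N0=1, N1=0, N2=1, N3=0, N4=0, N5=1 [stuck-at-1] → 1 — eliminated
Only N5 inverted output reproduces the observed 0.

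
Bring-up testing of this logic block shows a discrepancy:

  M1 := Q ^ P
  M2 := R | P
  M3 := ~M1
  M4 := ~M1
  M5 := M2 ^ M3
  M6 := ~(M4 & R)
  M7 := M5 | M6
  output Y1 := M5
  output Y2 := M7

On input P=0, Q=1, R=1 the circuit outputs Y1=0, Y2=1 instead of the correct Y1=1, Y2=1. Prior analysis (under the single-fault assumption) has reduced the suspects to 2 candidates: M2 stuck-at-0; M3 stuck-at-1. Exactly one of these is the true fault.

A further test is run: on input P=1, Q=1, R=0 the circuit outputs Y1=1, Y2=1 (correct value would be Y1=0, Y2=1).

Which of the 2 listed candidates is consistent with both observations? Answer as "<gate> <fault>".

Evaluate each candidate on input P=1, Q=1, R=0:
  M2 stuck-at-0: M1=0, M2=0 [stuck-at-0], M3=1, M4=1, M5=1, M6=1, M7=1 → Y1=1, Y2=1 — matches
  M3 stuck-at-1: M1=0, M2=1, M3=1 [stuck-at-1], M4=1, M5=0, M6=1, M7=1 → Y1=0, Y2=1 — eliminated
Only M2 stuck-at-0 reproduces the observed Y1=1, Y2=1.

M2 stuck-at-0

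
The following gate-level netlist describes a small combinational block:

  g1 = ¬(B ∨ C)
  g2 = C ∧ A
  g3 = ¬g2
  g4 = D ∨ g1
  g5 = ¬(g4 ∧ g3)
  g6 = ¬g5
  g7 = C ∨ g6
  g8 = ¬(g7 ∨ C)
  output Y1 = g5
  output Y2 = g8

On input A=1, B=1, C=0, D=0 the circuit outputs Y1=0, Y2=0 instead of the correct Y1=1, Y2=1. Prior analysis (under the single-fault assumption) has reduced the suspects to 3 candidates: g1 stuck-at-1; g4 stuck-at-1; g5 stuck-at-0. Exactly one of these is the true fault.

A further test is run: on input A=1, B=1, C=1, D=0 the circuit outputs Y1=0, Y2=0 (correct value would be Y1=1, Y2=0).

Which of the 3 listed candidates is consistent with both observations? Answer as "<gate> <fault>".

Evaluate each candidate on input A=1, B=1, C=1, D=0:
  g1 stuck-at-1: g1=1 [stuck-at-1], g2=1, g3=0, g4=1, g5=1, g6=0, g7=1, g8=0 → Y1=1, Y2=0 — eliminated
  g4 stuck-at-1: g1=0, g2=1, g3=0, g4=1 [stuck-at-1], g5=1, g6=0, g7=1, g8=0 → Y1=1, Y2=0 — eliminated
  g5 stuck-at-0: g1=0, g2=1, g3=0, g4=0, g5=0 [stuck-at-0], g6=1, g7=1, g8=0 → Y1=0, Y2=0 — matches
Only g5 stuck-at-0 reproduces the observed Y1=0, Y2=0.

g5 stuck-at-0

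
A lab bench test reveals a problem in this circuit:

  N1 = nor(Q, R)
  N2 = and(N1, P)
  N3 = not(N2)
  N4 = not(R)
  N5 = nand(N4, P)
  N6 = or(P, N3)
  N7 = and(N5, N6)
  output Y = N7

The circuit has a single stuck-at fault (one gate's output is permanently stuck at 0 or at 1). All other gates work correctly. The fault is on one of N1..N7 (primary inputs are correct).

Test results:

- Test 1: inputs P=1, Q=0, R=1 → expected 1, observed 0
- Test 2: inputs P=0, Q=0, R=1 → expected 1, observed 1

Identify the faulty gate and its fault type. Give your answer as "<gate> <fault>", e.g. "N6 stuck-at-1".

N4 stuck-at-1

Fault-free values for test 1 (P=1, Q=0, R=1): N1=0, N2=0, N3=1, N4=0, N5=1, N6=1, N7=1, giving Y=1. Observed 0.
Test 1: faults giving observed 0 are {N4 stuck-at-1, N5 stuck-at-0, N6 stuck-at-0, N7 stuck-at-0}.
Test 2 (P=0, Q=0, R=1): fault-free N1=0, N2=0, N3=1, N4=0, N5=1, N6=1, N7=1 → 1; observed 1. Eliminates N5 stuck-at-0, N6 stuck-at-0, N7 stuck-at-0.
Only N4 stuck-at-1 is consistent with every test.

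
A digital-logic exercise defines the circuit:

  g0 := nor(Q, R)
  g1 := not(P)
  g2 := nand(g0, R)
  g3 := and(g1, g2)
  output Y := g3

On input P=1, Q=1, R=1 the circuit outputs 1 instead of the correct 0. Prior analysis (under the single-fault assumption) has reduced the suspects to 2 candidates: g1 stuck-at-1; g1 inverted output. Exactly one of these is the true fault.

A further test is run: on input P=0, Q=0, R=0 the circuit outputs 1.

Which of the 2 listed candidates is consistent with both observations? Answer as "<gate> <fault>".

g1 stuck-at-1

Evaluate each candidate on input P=0, Q=0, R=0:
  g1 stuck-at-1: g0=1, g1=1 [stuck-at-1], g2=1, g3=1 → 1 — matches
  g1 inverted output: g0=1, g1=0 [inverted output], g2=1, g3=0 → 0 — eliminated
Only g1 stuck-at-1 reproduces the observed 1.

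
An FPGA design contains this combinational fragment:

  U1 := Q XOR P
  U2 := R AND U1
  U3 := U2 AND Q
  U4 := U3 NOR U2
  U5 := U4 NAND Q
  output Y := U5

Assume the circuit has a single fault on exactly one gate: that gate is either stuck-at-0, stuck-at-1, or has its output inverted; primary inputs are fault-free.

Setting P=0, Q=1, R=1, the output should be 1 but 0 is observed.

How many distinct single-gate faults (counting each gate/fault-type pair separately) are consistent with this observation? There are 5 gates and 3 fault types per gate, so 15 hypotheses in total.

Fault-free: U1=1, U2=1, U3=1, U4=0, U5=1 → 1. Observed 0.
  U1: stuck-at-0, inverted output ✓; others ✗
  U2: stuck-at-0, inverted output ✓; others ✗
  U3: none of the 3 fault types match ✗
  U4: stuck-at-1, inverted output ✓; others ✗
  U5: stuck-at-0, inverted output ✓; others ✗
Consistent faults: {U1 stuck-at-0, U1 inverted output, U2 stuck-at-0, U2 inverted output, U4 stuck-at-1, U4 inverted output, U5 stuck-at-0, U5 inverted output} — 8 in all.

8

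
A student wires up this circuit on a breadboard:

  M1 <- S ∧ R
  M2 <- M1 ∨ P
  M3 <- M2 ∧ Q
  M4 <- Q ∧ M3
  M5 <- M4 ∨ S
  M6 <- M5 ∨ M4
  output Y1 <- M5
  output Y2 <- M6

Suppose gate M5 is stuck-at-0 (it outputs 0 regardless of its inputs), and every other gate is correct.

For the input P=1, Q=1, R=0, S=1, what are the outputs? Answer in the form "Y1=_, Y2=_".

Y1=0, Y2=1

Propagate with M5 forced: M1=0, M2=1, M3=1, M4=1, M5=0 [stuck-at-0], M6=1.
So the outputs are Y1=0, Y2=1. (Without the fault they would be Y1=1, Y2=1.)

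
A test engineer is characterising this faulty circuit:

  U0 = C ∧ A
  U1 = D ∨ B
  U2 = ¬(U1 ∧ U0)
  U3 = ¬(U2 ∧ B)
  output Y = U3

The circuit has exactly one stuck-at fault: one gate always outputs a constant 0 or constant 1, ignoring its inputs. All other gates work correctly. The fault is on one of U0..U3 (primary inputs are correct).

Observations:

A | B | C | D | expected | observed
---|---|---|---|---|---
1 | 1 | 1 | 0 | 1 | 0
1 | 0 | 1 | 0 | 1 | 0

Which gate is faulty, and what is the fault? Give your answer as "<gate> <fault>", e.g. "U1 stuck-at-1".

Fault-free values for test 1 (A=1, B=1, C=1, D=0): U0=1, U1=1, U2=0, U3=1, giving Y=1. Observed 0.
Test 1: faults giving observed 0 are {U0 stuck-at-0, U1 stuck-at-0, U2 stuck-at-1, U3 stuck-at-0}.
Test 2 (A=1, B=0, C=1, D=0): fault-free U0=1, U1=0, U2=1, U3=1 → 1; observed 0. Eliminates U0 stuck-at-0, U1 stuck-at-0, U2 stuck-at-1.
Only U3 stuck-at-0 is consistent with every test.

U3 stuck-at-0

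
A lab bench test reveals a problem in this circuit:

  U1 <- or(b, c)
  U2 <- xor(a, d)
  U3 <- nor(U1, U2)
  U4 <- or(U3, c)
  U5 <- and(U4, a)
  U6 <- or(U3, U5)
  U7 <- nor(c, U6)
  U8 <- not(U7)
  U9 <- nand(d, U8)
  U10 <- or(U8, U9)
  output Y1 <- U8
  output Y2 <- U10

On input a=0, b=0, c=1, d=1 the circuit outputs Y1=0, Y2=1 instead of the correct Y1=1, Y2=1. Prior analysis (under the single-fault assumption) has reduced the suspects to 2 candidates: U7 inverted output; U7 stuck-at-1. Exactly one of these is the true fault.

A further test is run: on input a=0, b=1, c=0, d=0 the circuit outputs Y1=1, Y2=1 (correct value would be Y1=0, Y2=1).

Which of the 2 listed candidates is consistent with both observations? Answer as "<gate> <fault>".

U7 inverted output

Evaluate each candidate on input a=0, b=1, c=0, d=0:
  U7 inverted output: U1=1, U2=0, U3=0, U4=0, U5=0, U6=0, U7=0 [inverted output], U8=1, U9=1, U10=1 → Y1=1, Y2=1 — matches
  U7 stuck-at-1: U1=1, U2=0, U3=0, U4=0, U5=0, U6=0, U7=1 [stuck-at-1], U8=0, U9=1, U10=1 → Y1=0, Y2=1 — eliminated
Only U7 inverted output reproduces the observed Y1=1, Y2=1.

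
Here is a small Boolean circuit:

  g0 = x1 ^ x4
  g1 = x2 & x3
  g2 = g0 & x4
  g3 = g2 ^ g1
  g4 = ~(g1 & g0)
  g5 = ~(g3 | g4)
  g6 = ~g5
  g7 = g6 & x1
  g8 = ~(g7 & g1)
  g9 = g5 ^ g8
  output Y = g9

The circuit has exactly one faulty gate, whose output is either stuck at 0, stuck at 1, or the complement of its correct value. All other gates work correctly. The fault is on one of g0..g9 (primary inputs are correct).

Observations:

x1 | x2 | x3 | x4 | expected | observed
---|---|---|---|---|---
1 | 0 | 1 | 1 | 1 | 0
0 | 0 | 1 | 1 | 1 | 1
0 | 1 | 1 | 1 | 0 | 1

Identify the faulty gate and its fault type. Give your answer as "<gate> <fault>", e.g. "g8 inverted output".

g4 inverted output

Fault-free values for test 1 (x1=1, x2=0, x3=1, x4=1): g0=0, g1=0, g2=0, g3=0, g4=1, g5=0, g6=1, g7=1, g8=1, g9=1, giving Y=1. Observed 0.
Test 1: faults giving observed 0 are {g1 stuck-at-1, g1 inverted output, g4 stuck-at-0, g4 inverted output, g5 stuck-at-1, g5 inverted output, g8 stuck-at-0, g8 inverted output, g9 stuck-at-0, g9 inverted output}.
Test 2 (x1=0, x2=0, x3=1, x4=1): fault-free g0=1, g1=0, g2=1, g3=1, g4=1, g5=0, g6=1, g7=0, g8=1, g9=1 → 1; observed 1. Eliminates g1 stuck-at-1, g1 inverted output, g5 stuck-at-1, g5 inverted output, g8 stuck-at-0, g8 inverted output, g9 stuck-at-0, g9 inverted output.
Test 3 (x1=0, x2=1, x3=1, x4=1): fault-free g0=1, g1=1, g2=1, g3=0, g4=0, g5=1, g6=0, g7=0, g8=1, g9=0 → 0; observed 1. Eliminates g4 stuck-at-0.
Only g4 inverted output is consistent with every test.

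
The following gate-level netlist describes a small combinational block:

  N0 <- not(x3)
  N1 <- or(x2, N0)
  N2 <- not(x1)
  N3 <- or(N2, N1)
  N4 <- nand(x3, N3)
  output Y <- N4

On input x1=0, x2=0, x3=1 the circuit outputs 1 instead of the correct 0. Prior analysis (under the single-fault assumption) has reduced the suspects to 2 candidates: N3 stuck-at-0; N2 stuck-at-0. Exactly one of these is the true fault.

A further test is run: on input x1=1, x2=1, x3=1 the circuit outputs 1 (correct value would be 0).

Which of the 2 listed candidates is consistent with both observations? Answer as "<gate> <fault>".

N3 stuck-at-0

Evaluate each candidate on input x1=1, x2=1, x3=1:
  N3 stuck-at-0: N0=0, N1=1, N2=0, N3=0 [stuck-at-0], N4=1 → 1 — matches
  N2 stuck-at-0: N0=0, N1=1, N2=0 [stuck-at-0], N3=1, N4=0 → 0 — eliminated
Only N3 stuck-at-0 reproduces the observed 1.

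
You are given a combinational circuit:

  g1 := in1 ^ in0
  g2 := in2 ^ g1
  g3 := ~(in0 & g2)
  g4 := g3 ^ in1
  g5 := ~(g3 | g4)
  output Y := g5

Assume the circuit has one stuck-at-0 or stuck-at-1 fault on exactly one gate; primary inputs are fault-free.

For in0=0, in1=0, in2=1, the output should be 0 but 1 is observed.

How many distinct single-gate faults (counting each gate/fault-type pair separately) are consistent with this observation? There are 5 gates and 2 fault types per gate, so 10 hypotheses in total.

2

Fault-free: g1=0, g2=1, g3=1, g4=1, g5=0 → 0. Observed 1.
  g1 stuck-at-0: output 0 ✗
  g1 stuck-at-1: output 0 ✗
  g2 stuck-at-0: output 0 ✗
  g2 stuck-at-1: output 0 ✗
  g3 stuck-at-0: output 1 ✓
  g3 stuck-at-1: output 0 ✗
  g4 stuck-at-0: output 0 ✗
  g4 stuck-at-1: output 0 ✗
  g5 stuck-at-0: output 0 ✗
  g5 stuck-at-1: output 1 ✓
Consistent faults: {g3 stuck-at-0, g5 stuck-at-1} — 2 in all.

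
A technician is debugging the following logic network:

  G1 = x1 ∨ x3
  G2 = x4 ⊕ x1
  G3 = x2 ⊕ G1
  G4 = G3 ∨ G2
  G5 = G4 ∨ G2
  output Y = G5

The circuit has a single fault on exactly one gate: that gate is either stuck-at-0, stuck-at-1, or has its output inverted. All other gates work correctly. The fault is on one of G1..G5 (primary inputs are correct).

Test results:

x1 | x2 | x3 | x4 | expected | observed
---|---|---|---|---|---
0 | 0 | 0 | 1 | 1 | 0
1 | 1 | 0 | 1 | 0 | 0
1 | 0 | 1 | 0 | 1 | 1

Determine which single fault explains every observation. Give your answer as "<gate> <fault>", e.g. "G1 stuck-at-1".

Fault-free values for test 1 (x1=0, x2=0, x3=0, x4=1): G1=0, G2=1, G3=0, G4=1, G5=1, giving Y=1. Observed 0.
Test 1: faults giving observed 0 are {G2 stuck-at-0, G2 inverted output, G5 stuck-at-0, G5 inverted output}.
Test 2 (x1=1, x2=1, x3=0, x4=1): fault-free G1=1, G2=0, G3=0, G4=0, G5=0 → 0; observed 0. Eliminates G2 inverted output, G5 inverted output.
Test 3 (x1=1, x2=0, x3=1, x4=0): fault-free G1=1, G2=1, G3=1, G4=1, G5=1 → 1; observed 1. Eliminates G5 stuck-at-0.
Only G2 stuck-at-0 is consistent with every test.

G2 stuck-at-0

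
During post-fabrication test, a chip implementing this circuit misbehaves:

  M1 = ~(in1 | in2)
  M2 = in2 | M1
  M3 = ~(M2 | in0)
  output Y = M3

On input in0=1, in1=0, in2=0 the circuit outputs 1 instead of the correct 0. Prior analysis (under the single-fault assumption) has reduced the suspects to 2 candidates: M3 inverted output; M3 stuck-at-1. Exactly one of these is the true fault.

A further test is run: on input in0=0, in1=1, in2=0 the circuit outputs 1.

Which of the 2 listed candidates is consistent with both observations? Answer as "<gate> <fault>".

Evaluate each candidate on input in0=0, in1=1, in2=0:
  M3 inverted output: M1=0, M2=0, M3=0 [inverted output] → 0 — eliminated
  M3 stuck-at-1: M1=0, M2=0, M3=1 [stuck-at-1] → 1 — matches
Only M3 stuck-at-1 reproduces the observed 1.

M3 stuck-at-1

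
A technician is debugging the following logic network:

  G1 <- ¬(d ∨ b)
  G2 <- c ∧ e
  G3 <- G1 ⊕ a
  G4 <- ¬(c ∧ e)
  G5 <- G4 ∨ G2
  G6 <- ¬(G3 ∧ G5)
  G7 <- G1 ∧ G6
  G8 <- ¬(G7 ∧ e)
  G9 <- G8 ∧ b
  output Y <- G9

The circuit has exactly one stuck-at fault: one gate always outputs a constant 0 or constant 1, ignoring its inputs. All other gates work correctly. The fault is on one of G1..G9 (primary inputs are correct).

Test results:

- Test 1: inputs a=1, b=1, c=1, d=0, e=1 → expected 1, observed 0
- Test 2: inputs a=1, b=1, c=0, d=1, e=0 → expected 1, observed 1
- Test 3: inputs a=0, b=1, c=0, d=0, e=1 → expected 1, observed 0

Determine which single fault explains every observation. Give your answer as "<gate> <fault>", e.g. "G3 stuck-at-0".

G7 stuck-at-1

Fault-free values for test 1 (a=1, b=1, c=1, d=0, e=1): G1=0, G2=1, G3=1, G4=0, G5=1, G6=0, G7=0, G8=1, G9=1, giving Y=1. Observed 0.
Test 1: faults giving observed 0 are {G1 stuck-at-1, G7 stuck-at-1, G8 stuck-at-0, G9 stuck-at-0}.
Test 2 (a=1, b=1, c=0, d=1, e=0): fault-free G1=0, G2=0, G3=1, G4=1, G5=1, G6=0, G7=0, G8=1, G9=1 → 1; observed 1. Eliminates G8 stuck-at-0, G9 stuck-at-0.
Test 3 (a=0, b=1, c=0, d=0, e=1): fault-free G1=0, G2=0, G3=0, G4=1, G5=1, G6=1, G7=0, G8=1, G9=1 → 1; observed 0. Eliminates G1 stuck-at-1.
Only G7 stuck-at-1 is consistent with every test.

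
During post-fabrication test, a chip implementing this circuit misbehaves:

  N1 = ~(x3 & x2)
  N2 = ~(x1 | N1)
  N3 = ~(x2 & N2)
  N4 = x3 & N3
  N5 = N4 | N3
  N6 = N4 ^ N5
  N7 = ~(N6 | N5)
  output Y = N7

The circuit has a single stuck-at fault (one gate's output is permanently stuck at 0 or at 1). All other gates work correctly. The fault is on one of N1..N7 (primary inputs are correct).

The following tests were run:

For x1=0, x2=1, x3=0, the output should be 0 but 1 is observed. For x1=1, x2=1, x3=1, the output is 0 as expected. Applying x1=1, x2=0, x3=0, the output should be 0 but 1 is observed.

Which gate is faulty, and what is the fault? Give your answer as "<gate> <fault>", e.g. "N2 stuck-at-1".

N5 stuck-at-0

Fault-free values for test 1 (x1=0, x2=1, x3=0): N1=1, N2=0, N3=1, N4=0, N5=1, N6=1, N7=0, giving Y=0. Observed 1.
Test 1: faults giving observed 1 are {N1 stuck-at-0, N2 stuck-at-1, N3 stuck-at-0, N5 stuck-at-0, N7 stuck-at-1}.
Test 2 (x1=1, x2=1, x3=1): fault-free N1=0, N2=0, N3=1, N4=1, N5=1, N6=0, N7=0 → 0; observed 0. Eliminates N2 stuck-at-1, N3 stuck-at-0, N7 stuck-at-1.
Test 3 (x1=1, x2=0, x3=0): fault-free N1=1, N2=0, N3=1, N4=0, N5=1, N6=1, N7=0 → 0; observed 1. Eliminates N1 stuck-at-0.
Only N5 stuck-at-0 is consistent with every test.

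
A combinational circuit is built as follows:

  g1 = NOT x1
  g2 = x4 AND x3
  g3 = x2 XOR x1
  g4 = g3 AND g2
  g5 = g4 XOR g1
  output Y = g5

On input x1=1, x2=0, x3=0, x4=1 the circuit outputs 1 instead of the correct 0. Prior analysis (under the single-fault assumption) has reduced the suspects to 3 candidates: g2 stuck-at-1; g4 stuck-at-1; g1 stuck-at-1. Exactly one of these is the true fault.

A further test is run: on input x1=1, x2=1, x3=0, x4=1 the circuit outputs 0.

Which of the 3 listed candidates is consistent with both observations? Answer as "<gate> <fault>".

Evaluate each candidate on input x1=1, x2=1, x3=0, x4=1:
  g2 stuck-at-1: g1=0, g2=1 [stuck-at-1], g3=0, g4=0, g5=0 → 0 — matches
  g4 stuck-at-1: g1=0, g2=0, g3=0, g4=1 [stuck-at-1], g5=1 → 1 — eliminated
  g1 stuck-at-1: g1=1 [stuck-at-1], g2=0, g3=0, g4=0, g5=1 → 1 — eliminated
Only g2 stuck-at-1 reproduces the observed 0.

g2 stuck-at-1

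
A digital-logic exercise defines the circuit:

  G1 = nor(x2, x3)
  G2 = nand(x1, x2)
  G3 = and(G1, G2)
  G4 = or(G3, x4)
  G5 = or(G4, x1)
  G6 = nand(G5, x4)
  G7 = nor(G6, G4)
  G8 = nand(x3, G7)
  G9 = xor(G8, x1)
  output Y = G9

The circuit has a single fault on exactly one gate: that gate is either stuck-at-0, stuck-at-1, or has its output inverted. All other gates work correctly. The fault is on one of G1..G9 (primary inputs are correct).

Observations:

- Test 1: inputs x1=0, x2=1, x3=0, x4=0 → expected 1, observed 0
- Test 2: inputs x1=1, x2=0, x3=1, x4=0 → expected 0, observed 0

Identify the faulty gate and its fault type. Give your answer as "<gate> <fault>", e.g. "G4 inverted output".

Fault-free values for test 1 (x1=0, x2=1, x3=0, x4=0): G1=0, G2=1, G3=0, G4=0, G5=0, G6=1, G7=0, G8=1, G9=1, giving Y=1. Observed 0.
Test 1: faults giving observed 0 are {G8 stuck-at-0, G8 inverted output, G9 stuck-at-0, G9 inverted output}.
Test 2 (x1=1, x2=0, x3=1, x4=0): fault-free G1=0, G2=1, G3=0, G4=0, G5=1, G6=1, G7=0, G8=1, G9=0 → 0; observed 0. Eliminates G8 stuck-at-0, G8 inverted output, G9 inverted output.
Only G9 stuck-at-0 is consistent with every test.

G9 stuck-at-0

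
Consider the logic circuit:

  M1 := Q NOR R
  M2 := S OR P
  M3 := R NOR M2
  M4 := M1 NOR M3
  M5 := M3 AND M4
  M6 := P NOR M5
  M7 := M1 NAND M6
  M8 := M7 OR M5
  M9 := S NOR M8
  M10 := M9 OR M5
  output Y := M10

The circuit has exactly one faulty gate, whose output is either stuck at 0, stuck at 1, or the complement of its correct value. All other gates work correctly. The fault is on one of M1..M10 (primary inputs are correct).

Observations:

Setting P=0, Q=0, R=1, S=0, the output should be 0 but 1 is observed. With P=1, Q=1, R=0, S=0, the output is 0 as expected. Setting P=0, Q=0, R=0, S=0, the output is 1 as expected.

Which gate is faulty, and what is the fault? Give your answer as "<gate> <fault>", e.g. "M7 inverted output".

Fault-free values for test 1 (P=0, Q=0, R=1, S=0): M1=0, M2=0, M3=0, M4=1, M5=0, M6=1, M7=1, M8=1, M9=0, M10=0, giving Y=0. Observed 1.
Test 1: faults giving observed 1 are {M1 stuck-at-1, M1 inverted output, M5 stuck-at-1, M5 inverted output, M7 stuck-at-0, M7 inverted output, M8 stuck-at-0, M8 inverted output, M9 stuck-at-1, M9 inverted output, M10 stuck-at-1, M10 inverted output}.
Test 2 (P=1, Q=1, R=0, S=0): fault-free M1=0, M2=1, M3=0, M4=1, M5=0, M6=0, M7=1, M8=1, M9=0, M10=0 → 0; observed 0. Eliminates M5 stuck-at-1, M5 inverted output, M7 stuck-at-0, M7 inverted output, M8 stuck-at-0, M8 inverted output, M9 stuck-at-1, M9 inverted output, M10 stuck-at-1, M10 inverted output.
Test 3 (P=0, Q=0, R=0, S=0): fault-free M1=1, M2=0, M3=1, M4=0, M5=0, M6=1, M7=0, M8=0, M9=1, M10=1 → 1; observed 1. Eliminates M1 inverted output.
Only M1 stuck-at-1 is consistent with every test.

M1 stuck-at-1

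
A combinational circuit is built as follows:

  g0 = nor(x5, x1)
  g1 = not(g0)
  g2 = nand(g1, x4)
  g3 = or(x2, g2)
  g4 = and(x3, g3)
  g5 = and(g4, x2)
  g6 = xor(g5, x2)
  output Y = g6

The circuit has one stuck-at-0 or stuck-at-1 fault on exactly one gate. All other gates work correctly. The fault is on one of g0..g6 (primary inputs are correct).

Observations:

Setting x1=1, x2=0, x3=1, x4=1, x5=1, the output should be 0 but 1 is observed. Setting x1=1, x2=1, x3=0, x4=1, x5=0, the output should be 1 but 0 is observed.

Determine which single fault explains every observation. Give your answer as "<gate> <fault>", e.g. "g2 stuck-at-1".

Fault-free values for test 1 (x1=1, x2=0, x3=1, x4=1, x5=1): g0=0, g1=1, g2=0, g3=0, g4=0, g5=0, g6=0, giving Y=0. Observed 1.
Test 1: faults giving observed 1 are {g5 stuck-at-1, g6 stuck-at-1}.
Test 2 (x1=1, x2=1, x3=0, x4=1, x5=0): fault-free g0=0, g1=1, g2=0, g3=1, g4=0, g5=0, g6=1 → 1; observed 0. Eliminates g6 stuck-at-1.
Only g5 stuck-at-1 is consistent with every test.

g5 stuck-at-1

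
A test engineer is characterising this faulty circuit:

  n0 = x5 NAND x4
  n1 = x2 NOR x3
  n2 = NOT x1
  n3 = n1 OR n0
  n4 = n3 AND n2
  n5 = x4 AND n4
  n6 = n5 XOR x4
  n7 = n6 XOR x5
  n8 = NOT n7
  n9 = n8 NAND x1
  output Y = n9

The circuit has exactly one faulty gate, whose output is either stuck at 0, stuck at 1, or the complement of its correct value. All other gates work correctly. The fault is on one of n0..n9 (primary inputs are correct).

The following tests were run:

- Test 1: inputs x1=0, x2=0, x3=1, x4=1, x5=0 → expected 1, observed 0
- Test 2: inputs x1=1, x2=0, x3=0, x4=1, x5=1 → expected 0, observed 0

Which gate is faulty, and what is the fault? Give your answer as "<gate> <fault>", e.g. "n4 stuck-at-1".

Fault-free values for test 1 (x1=0, x2=0, x3=1, x4=1, x5=0): n0=1, n1=0, n2=1, n3=1, n4=1, n5=1, n6=0, n7=0, n8=1, n9=1, giving Y=1. Observed 0.
Test 1: faults giving observed 0 are {n9 stuck-at-0, n9 inverted output}.
Test 2 (x1=1, x2=0, x3=0, x4=1, x5=1): fault-free n0=0, n1=1, n2=0, n3=1, n4=0, n5=0, n6=1, n7=0, n8=1, n9=0 → 0; observed 0. Eliminates n9 inverted output.
Only n9 stuck-at-0 is consistent with every test.

n9 stuck-at-0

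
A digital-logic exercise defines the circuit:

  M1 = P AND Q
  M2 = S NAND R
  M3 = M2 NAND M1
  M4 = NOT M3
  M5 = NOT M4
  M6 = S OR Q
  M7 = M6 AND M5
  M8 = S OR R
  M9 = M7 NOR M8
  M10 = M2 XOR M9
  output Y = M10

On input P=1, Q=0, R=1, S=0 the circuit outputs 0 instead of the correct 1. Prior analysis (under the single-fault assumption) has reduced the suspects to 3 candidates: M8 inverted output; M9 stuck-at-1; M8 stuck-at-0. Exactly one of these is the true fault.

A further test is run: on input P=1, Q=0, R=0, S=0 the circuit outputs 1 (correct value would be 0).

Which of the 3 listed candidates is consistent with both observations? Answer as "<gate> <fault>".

Evaluate each candidate on input P=1, Q=0, R=0, S=0:
  M8 inverted output: M1=0, M2=1, M3=1, M4=0, M5=1, M6=0, M7=0, M8=1 [inverted output], M9=0, M10=1 → 1 — matches
  M9 stuck-at-1: M1=0, M2=1, M3=1, M4=0, M5=1, M6=0, M7=0, M8=0, M9=1 [stuck-at-1], M10=0 → 0 — eliminated
  M8 stuck-at-0: M1=0, M2=1, M3=1, M4=0, M5=1, M6=0, M7=0, M8=0 [stuck-at-0], M9=1, M10=0 → 0 — eliminated
Only M8 inverted output reproduces the observed 1.

M8 inverted output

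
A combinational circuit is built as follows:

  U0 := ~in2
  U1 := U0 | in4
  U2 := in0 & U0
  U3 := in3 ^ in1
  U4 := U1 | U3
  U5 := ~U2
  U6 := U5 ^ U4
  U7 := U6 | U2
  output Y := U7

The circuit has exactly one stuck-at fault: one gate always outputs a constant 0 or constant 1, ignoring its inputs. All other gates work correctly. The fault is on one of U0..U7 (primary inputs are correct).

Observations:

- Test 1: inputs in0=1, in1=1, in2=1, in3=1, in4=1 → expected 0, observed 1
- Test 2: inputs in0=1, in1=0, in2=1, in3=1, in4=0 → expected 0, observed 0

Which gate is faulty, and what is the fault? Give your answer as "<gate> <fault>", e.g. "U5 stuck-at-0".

U1 stuck-at-0

Fault-free values for test 1 (in0=1, in1=1, in2=1, in3=1, in4=1): U0=0, U1=1, U2=0, U3=0, U4=1, U5=1, U6=0, U7=0, giving Y=0. Observed 1.
Test 1: faults giving observed 1 are {U0 stuck-at-1, U1 stuck-at-0, U2 stuck-at-1, U4 stuck-at-0, U5 stuck-at-0, U6 stuck-at-1, U7 stuck-at-1}.
Test 2 (in0=1, in1=0, in2=1, in3=1, in4=0): fault-free U0=0, U1=0, U2=0, U3=1, U4=1, U5=1, U6=0, U7=0 → 0; observed 0. Eliminates U0 stuck-at-1, U2 stuck-at-1, U4 stuck-at-0, U5 stuck-at-0, U6 stuck-at-1, U7 stuck-at-1.
Only U1 stuck-at-0 is consistent with every test.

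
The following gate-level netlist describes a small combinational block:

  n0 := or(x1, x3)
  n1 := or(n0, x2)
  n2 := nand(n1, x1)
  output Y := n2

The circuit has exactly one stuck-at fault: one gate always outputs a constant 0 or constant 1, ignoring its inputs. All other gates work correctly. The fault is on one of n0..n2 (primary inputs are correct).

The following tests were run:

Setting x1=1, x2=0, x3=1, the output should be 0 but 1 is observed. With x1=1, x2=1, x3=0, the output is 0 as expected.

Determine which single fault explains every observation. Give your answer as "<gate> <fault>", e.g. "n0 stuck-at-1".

Fault-free values for test 1 (x1=1, x2=0, x3=1): n0=1, n1=1, n2=0, giving Y=0. Observed 1.
Test 1: faults giving observed 1 are {n0 stuck-at-0, n1 stuck-at-0, n2 stuck-at-1}.
Test 2 (x1=1, x2=1, x3=0): fault-free n0=1, n1=1, n2=0 → 0; observed 0. Eliminates n1 stuck-at-0, n2 stuck-at-1.
Only n0 stuck-at-0 is consistent with every test.

n0 stuck-at-0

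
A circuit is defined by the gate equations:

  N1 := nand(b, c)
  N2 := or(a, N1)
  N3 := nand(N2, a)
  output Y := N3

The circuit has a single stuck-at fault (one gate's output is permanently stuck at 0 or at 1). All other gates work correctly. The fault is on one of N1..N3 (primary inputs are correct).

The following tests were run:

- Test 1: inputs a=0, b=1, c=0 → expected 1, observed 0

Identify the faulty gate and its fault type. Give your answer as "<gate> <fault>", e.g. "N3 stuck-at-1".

N3 stuck-at-0

Fault-free values for test 1 (a=0, b=1, c=0): N1=1, N2=1, N3=1, giving Y=1. Observed 0.
Test 1: faults giving observed 0 are {N3 stuck-at-0}.
Only N3 stuck-at-0 is consistent with every test.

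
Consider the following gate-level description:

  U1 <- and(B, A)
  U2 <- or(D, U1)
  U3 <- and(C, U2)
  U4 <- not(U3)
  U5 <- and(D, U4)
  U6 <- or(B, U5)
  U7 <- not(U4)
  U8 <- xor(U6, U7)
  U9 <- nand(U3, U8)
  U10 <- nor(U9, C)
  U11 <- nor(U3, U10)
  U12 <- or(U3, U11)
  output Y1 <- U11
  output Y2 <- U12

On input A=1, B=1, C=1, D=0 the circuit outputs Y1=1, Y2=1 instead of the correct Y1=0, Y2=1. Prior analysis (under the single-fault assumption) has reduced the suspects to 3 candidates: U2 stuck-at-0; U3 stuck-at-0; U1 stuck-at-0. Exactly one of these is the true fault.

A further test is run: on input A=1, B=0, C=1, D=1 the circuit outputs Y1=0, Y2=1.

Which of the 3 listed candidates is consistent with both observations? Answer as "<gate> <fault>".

U1 stuck-at-0

Evaluate each candidate on input A=1, B=0, C=1, D=1:
  U2 stuck-at-0: U1=0, U2=0 [stuck-at-0], U3=0, U4=1, U5=1, U6=1, U7=0, U8=1, U9=1, U10=0, U11=1, U12=1 → Y1=1, Y2=1 — eliminated
  U3 stuck-at-0: U1=0, U2=1, U3=0 [stuck-at-0], U4=1, U5=1, U6=1, U7=0, U8=1, U9=1, U10=0, U11=1, U12=1 → Y1=1, Y2=1 — eliminated
  U1 stuck-at-0: U1=0 [stuck-at-0], U2=1, U3=1, U4=0, U5=0, U6=0, U7=1, U8=1, U9=0, U10=0, U11=0, U12=1 → Y1=0, Y2=1 — matches
Only U1 stuck-at-0 reproduces the observed Y1=0, Y2=1.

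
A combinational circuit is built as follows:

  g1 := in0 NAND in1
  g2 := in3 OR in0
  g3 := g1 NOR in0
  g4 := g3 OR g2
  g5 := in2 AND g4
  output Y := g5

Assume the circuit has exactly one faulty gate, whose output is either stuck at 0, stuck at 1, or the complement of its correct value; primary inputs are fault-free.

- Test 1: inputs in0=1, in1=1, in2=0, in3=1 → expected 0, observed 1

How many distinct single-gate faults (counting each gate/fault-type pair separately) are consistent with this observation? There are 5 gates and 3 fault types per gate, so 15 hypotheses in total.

2

Fault-free: g1=0, g2=1, g3=0, g4=1, g5=0 → 0. Observed 1.
  g1: none of the 3 fault types match ✗
  g2: none of the 3 fault types match ✗
  g3: none of the 3 fault types match ✗
  g4: none of the 3 fault types match ✗
  g5: stuck-at-1, inverted output ✓; others ✗
Consistent faults: {g5 stuck-at-1, g5 inverted output} — 2 in all.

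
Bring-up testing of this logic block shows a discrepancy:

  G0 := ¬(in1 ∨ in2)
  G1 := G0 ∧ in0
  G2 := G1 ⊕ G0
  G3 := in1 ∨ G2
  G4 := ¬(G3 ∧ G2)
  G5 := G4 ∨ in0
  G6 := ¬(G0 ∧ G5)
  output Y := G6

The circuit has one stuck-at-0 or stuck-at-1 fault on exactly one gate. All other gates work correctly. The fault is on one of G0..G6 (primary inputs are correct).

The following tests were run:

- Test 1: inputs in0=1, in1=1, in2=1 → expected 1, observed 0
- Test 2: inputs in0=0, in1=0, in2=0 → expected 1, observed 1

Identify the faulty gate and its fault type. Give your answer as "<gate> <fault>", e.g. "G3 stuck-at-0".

Fault-free values for test 1 (in0=1, in1=1, in2=1): G0=0, G1=0, G2=0, G3=1, G4=1, G5=1, G6=1, giving Y=1. Observed 0.
Test 1: faults giving observed 0 are {G0 stuck-at-1, G6 stuck-at-0}.
Test 2 (in0=0, in1=0, in2=0): fault-free G0=1, G1=0, G2=1, G3=1, G4=0, G5=0, G6=1 → 1; observed 1. Eliminates G6 stuck-at-0.
Only G0 stuck-at-1 is consistent with every test.

G0 stuck-at-1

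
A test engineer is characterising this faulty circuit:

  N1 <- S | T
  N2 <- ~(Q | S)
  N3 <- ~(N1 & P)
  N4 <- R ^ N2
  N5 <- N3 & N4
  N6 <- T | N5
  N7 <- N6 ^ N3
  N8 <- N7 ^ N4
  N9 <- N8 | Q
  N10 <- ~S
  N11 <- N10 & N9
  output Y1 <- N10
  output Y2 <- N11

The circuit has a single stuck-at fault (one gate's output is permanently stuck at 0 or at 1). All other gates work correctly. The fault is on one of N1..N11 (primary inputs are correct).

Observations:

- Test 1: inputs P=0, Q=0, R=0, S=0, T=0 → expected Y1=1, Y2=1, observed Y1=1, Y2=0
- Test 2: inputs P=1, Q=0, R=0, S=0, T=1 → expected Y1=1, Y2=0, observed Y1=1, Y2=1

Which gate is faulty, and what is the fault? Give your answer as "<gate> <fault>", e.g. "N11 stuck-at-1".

Fault-free values for test 1 (P=0, Q=0, R=0, S=0, T=0): N1=0, N2=1, N3=1, N4=1, N5=1, N6=1, N7=0, N8=1, N9=1, N10=1, N11=1, giving Y1=1, Y2=1. Observed Y1=1, Y2=0.
Test 1: faults giving observed Y1=1, Y2=0 are {N5 stuck-at-0, N6 stuck-at-0, N7 stuck-at-1, N8 stuck-at-0, N9 stuck-at-0, N11 stuck-at-0}.
Test 2 (P=1, Q=0, R=0, S=0, T=1): fault-free N1=1, N2=1, N3=0, N4=1, N5=0, N6=1, N7=1, N8=0, N9=0, N10=1, N11=0 → Y1=1, Y2=0; observed Y1=1, Y2=1. Eliminates N5 stuck-at-0, N7 stuck-at-1, N8 stuck-at-0, N9 stuck-at-0, N11 stuck-at-0.
Only N6 stuck-at-0 is consistent with every test.

N6 stuck-at-0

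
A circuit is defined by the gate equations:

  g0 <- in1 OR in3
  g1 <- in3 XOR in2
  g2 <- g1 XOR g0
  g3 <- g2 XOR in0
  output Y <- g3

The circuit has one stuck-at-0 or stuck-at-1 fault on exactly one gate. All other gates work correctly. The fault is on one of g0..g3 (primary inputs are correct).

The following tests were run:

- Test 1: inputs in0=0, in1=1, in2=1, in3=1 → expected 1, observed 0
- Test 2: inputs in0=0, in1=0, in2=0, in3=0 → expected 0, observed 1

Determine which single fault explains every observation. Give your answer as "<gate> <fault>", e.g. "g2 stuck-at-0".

Fault-free values for test 1 (in0=0, in1=1, in2=1, in3=1): g0=1, g1=0, g2=1, g3=1, giving Y=1. Observed 0.
Test 1: faults giving observed 0 are {g0 stuck-at-0, g1 stuck-at-1, g2 stuck-at-0, g3 stuck-at-0}.
Test 2 (in0=0, in1=0, in2=0, in3=0): fault-free g0=0, g1=0, g2=0, g3=0 → 0; observed 1. Eliminates g0 stuck-at-0, g2 stuck-at-0, g3 stuck-at-0.
Only g1 stuck-at-1 is consistent with every test.

g1 stuck-at-1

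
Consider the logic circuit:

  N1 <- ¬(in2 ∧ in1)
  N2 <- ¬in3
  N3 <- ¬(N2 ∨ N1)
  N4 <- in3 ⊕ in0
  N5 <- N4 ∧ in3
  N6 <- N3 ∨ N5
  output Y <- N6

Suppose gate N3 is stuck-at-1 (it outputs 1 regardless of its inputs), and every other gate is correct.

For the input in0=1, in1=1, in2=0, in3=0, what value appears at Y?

1

Propagate with N3 forced: N1=1, N2=1, N3=1 [stuck-at-1], N4=1, N5=0, N6=1.
So Y = 1. (Without the fault it would be 0.)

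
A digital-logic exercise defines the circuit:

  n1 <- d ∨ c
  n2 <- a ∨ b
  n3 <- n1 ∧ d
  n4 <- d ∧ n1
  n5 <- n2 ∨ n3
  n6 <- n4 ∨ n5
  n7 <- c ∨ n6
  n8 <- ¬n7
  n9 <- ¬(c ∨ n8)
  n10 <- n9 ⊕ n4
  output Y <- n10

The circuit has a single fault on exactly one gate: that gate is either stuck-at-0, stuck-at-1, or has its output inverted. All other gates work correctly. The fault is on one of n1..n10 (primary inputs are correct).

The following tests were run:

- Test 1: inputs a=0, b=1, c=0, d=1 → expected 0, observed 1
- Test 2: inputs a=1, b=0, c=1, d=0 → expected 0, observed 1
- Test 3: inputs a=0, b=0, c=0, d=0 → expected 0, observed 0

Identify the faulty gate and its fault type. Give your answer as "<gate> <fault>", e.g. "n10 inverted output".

Fault-free values for test 1 (a=0, b=1, c=0, d=1): n1=1, n2=1, n3=1, n4=1, n5=1, n6=1, n7=1, n8=0, n9=1, n10=0, giving Y=0. Observed 1.
Test 1: faults giving observed 1 are {n1 stuck-at-0, n1 inverted output, n4 stuck-at-0, n4 inverted output, n6 stuck-at-0, n6 inverted output, n7 stuck-at-0, n7 inverted output, n8 stuck-at-1, n8 inverted output, n9 stuck-at-0, n9 inverted output, n10 stuck-at-1, n10 inverted output}.
Test 2 (a=1, b=0, c=1, d=0): fault-free n1=1, n2=1, n3=0, n4=0, n5=1, n6=1, n7=1, n8=0, n9=0, n10=0 → 0; observed 1. Eliminates n1 stuck-at-0, n1 inverted output, n4 stuck-at-0, n6 stuck-at-0, n6 inverted output, n7 stuck-at-0, n7 inverted output, n8 stuck-at-1, n8 inverted output, n9 stuck-at-0.
Test 3 (a=0, b=0, c=0, d=0): fault-free n1=0, n2=0, n3=0, n4=0, n5=0, n6=0, n7=0, n8=1, n9=0, n10=0 → 0; observed 0. Eliminates n9 inverted output, n10 stuck-at-1, n10 inverted output.
Only n4 inverted output is consistent with every test.

n4 inverted output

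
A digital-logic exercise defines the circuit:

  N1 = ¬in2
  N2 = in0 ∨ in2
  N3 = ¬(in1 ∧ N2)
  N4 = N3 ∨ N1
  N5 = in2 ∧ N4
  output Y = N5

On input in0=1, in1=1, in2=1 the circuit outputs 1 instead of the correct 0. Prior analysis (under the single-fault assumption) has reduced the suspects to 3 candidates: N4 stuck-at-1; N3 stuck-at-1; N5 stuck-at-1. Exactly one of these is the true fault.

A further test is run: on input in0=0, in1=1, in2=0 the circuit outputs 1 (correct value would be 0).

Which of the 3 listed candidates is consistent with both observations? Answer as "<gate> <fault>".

N5 stuck-at-1

Evaluate each candidate on input in0=0, in1=1, in2=0:
  N4 stuck-at-1: N1=1, N2=0, N3=1, N4=1 [stuck-at-1], N5=0 → 0 — eliminated
  N3 stuck-at-1: N1=1, N2=0, N3=1 [stuck-at-1], N4=1, N5=0 → 0 — eliminated
  N5 stuck-at-1: N1=1, N2=0, N3=1, N4=1, N5=1 [stuck-at-1] → 1 — matches
Only N5 stuck-at-1 reproduces the observed 1.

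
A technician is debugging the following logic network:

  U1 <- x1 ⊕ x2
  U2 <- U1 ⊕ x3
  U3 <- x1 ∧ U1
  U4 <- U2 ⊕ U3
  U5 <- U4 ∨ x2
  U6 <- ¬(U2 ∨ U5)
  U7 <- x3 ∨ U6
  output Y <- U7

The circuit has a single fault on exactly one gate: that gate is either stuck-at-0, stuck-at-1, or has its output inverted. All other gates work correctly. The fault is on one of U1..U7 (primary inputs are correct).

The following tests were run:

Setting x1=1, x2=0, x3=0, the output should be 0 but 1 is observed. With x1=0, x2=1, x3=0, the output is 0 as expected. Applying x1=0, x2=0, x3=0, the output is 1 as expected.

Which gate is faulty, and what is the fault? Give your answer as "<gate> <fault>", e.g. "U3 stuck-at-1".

U1 stuck-at-0

Fault-free values for test 1 (x1=1, x2=0, x3=0): U1=1, U2=1, U3=1, U4=0, U5=0, U6=0, U7=0, giving Y=0. Observed 1.
Test 1: faults giving observed 1 are {U1 stuck-at-0, U1 inverted output, U6 stuck-at-1, U6 inverted output, U7 stuck-at-1, U7 inverted output}.
Test 2 (x1=0, x2=1, x3=0): fault-free U1=1, U2=1, U3=0, U4=1, U5=1, U6=0, U7=0 → 0; observed 0. Eliminates U6 stuck-at-1, U6 inverted output, U7 stuck-at-1, U7 inverted output.
Test 3 (x1=0, x2=0, x3=0): fault-free U1=0, U2=0, U3=0, U4=0, U5=0, U6=1, U7=1 → 1; observed 1. Eliminates U1 inverted output.
Only U1 stuck-at-0 is consistent with every test.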